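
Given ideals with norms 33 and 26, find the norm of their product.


N(IJ) = N(I) * N(J)
= 33 * 26
= 858

858


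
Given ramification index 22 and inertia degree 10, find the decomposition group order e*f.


|D_P| = e * f
= 22 * 10
= 220

220


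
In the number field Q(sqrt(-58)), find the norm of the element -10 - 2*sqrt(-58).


N(a + b*sqrt(d)) = a^2 - d*b^2
= (-10)^2 - (-58)*(-2)^2
= 100 + 232
= 332

332


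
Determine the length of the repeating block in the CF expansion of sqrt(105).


Run the CF algorithm for sqrt(105).
a_0 = floor(sqrt(105)) = 10; set m_0=0, q_0=1.
Recurrence: m' = q*a - m,  q' = (d - m'^2)/q,  a' = floor((a_0 + m')/q').
  step 1: m=10, q=5, a=4
  step 2: m=10, q=1, a=20
a_2 = 2*a_0 = 20, so the period closes here.
sqrt(105) = [10; 4, 20]
Period length = 2

2


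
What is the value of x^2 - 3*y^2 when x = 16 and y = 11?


x^2 - d*y^2
= 16^2 - 3*11^2
= 256 - 363
= -107

-107


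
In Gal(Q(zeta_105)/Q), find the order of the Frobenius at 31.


The Frobenius at p in Gal(Q(zeta_n)/Q) = (Z/nZ)* is the class of p, so its order is ord_105(31), the smallest k >= 1 with 31^k = 1 mod 105.
n = 105 = 3 * 5 * 7, phi(105) = 48; the order divides phi(n).
Divisors of 48: 1, 2, 3, 4, 6, 8, 12, 16, 24, 48
Repeated squaring mod 105: 31^1 = 31, 31^2 = 16, 31^4 = 46, 31^8 = 16, 31^16 = 46, 31^32 = 16
Test divisors in increasing order:
  k=1: 31^1 = 31 mod 105
  k=2: 31^2 = 16 mod 105
  k=3: 31^3 = 16 * 31 = 76 mod 105
  k=4: 31^4 = 46 mod 105
  k=6: 31^6 = 46 * 16 = 1 mod 105  <- first divisor giving 1
Order = 6

6


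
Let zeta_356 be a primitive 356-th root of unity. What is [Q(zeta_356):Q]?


The degree equals Euler's totient phi(356).
356 = 2^2 * 89
phi(356) = 176

176


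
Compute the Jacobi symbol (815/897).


Compute (815/897) via quadratic reciprocity:
  reciprocity: (815/897) -> +(897/815)
  reduce: (82/815)
  pull out 2: (2/815) = +1  (since 815 mod 8 = 7)
  reciprocity: (41/815) -> +(815/41)
  reduce: (36/41)
  pull out 2: (2/41) = +1  (since 41 mod 8 = 1)
  pull out 2: (2/41) = +1  (since 41 mod 8 = 1)
  reciprocity: (9/41) -> +(41/9)
  reduce: (5/9)
  reciprocity: (5/9) -> +(9/5)
  reduce: (4/5)
  pull out 2: (2/5) = -1  (since 5 mod 8 = 5)
  pull out 2: (2/5) = -1  (since 5 mod 8 = 5)
  (1/5) = 1
Product of signs = 1

1


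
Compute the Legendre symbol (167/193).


p = 193 is prime, so compute (167/193) with the reciprocity algorithm (Jacobi-symbol steps: pull out 2s via (2/n), flip via reciprocity, reduce):
  reciprocity: (167/193) -> +(193/167)
  reduce: (26/167)
  pull out 2: (2/167) = +1  (since 167 mod 8 = 7)
  reciprocity: (13/167) -> +(167/13)
  reduce: (11/13)
  reciprocity: (11/13) -> +(13/11)
  reduce: (2/11)
  pull out 2: (2/11) = -1  (since 11 mod 8 = 3)
  (1/11) = 1
Product of signs = -1
(167/193) = -1

-1


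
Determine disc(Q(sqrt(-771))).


For K = Q(sqrt(d)) with d squarefree: disc(K) = d if d = 1 mod 4, and disc(K) = 4d if d = 2 or 3 mod 4.
Here d = -771, and d mod 4 = 1.
d = 1 mod 4 (O_K = Z[(1+sqrt(d))/2]), so disc(K) = d = -771

-771


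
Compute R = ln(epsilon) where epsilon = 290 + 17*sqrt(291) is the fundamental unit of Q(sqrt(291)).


epsilon = 290 + 17*sqrt(291)
= 579.9983
R = ln(579.9983)
= 6.3630

6.3630


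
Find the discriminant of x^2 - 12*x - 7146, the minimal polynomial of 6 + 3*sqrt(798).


The element 6 + 3*sqrt(798) has minimal polynomial:
x^2 - 12*x - 7146
Discriminant = (-12)^2 - 4*(-7146)
= 144 + 28584
= 28728

28728


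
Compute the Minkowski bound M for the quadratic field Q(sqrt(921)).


d = 921, d mod 4 = 1, so disc(K) = d = 921; |disc(K)| = 921
Real quadratic field, so n = 2, s = r2 = 0, r1 = 2
M = (n!/n^n) * (4/pi)^s * sqrt(|disc(K)|) = (2!/2^2) * (4/pi)^0 * sqrt(921)
= 0.5 * 1.000000 * 30.347982
= 15.1740

15.1740


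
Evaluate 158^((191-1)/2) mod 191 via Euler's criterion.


p = 191 is prime and the exponent is (p-1)/2 = 95, so by Euler's criterion 158^95 = (158/191) = +1 or -1 mod 191.
Compute by square-and-multiply:
  95 = 64 + 16 + 8 + 4 + 2 + 1 (binary 1011111)
  Repeated squaring mod 191: 158^1 = 158, 158^2 = 134, 158^4 = 2, 158^8 = 4, 158^16 = 16, 158^32 = 65, 158^64 = 23
  158^95 = 158^64 * 158^16 * 158^8 * 158^4 * 158^2 * 158^1 = 23 * 16 * 4 * 2 * 134 * 158 mod 191
    23 * 16 = 368 = 177 mod 191
    177 * 4 = 708 = 135 mod 191
    135 * 2 = 270 = 79 mod 191
    79 * 134 = 10586 = 81 mod 191
    81 * 158 = 12798 = 1 mod 191
  158^95 = 1 mod 191
Result 1: 158 is a quadratic residue mod 191.
158^95 mod 191 = 1

1


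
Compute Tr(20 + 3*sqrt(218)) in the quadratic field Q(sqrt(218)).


Tr(a + b*sqrt(d)) = (a + b*sqrt(d)) + (a - b*sqrt(d)) = 2a
= 2 * (20)
= 40

40


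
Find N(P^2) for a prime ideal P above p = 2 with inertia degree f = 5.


N(P^a) = p^(a*f)
= 2^(2*5)
= 2^10
= 1024

1024


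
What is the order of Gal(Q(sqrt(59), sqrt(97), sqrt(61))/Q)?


The 3 square roots of distinct primes are multiplicatively independent over Q,
so [K:Q] = 2^3 and Gal(K/Q) is isomorphic to (Z/2Z)^3.
|Gal| = 2^3 = 8

8


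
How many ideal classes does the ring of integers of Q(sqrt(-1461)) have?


K = Q(sqrt(-1461)). d mod 4 = 3, so D = disc(K) = 4d = -5844
h(K) equals the number of primitive reduced positive-definite forms (a, b, c) = a*x^2 + b*x*y + c*y^2 with b^2 - 4ac = D,
where reduced means |b| <= a <= c, with b >= 0 whenever |b| = a or a = c, and primitive means gcd(a, b, c) = 1.
Reduced forces 3a^2 <= |D| = 5844, so 1 <= a <= 44; b must have the parity of D, and c = (b^2 - D)/(4a) must be an integer >= a.
Enumerate a = 1..44, b in [-a, a]:
  a=1: (1, 0, 1461)  [1]
  a=2: (2, 2, 731)  [1]
  a=3: (3, 0, 487)  [1]
  a=4: none
  a=5: (5, -4, 293), (5, 4, 293)  [2]
  a=6: (6, 6, 245)  [1]
  a=7: (7, -6, 210), (7, 6, 210)  [2]
  a=8..9: none
  a=10: (10, -6, 147), (10, 6, 147)  [2]
  a=11..13: none
  a=14: (14, -6, 105), (14, 6, 105)  [2]
  a=15: (15, -6, 98), (15, 6, 98)  [2]
  a=16: none
  a=17: (17, -2, 86), (17, 2, 86)  [2]
  a=18..20: none
  a=21: (21, -6, 70), (21, 6, 70)  [2]
  a=22..24: none
  a=25: (25, -16, 61), (25, 16, 61)  [2]
  a=26..29: none
  a=30: (30, -6, 49), (30, 6, 49)  [2]
  a=31..33: none
  a=34: (34, -2, 43), (34, 2, 43)  [2]
  a=35: (35, -34, 50), (35, -6, 42), (35, 6, 42), (35, 34, 50)  [4]
  a=36..44: none
Total reduced forms: 1 + 1 + 1 + 2 + 1 + 2 + 2 + 2 + 2 + 2 + 2 + 2 + 2 + 2 + 4 = 28
h = 28

28


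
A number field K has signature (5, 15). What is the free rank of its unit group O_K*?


By Dirichlet's unit theorem:
rank = r1 + r2 - 1
= 5 + 15 - 1
= 19

19


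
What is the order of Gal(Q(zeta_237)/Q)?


|Gal(Q(zeta_237)/Q)| = phi(237)
= 156

156


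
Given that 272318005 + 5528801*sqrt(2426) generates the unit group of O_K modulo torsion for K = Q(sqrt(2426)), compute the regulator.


epsilon = 272318005 + 5528801*sqrt(2426)
= 5.4464e+08
R = ln(5.4464e+08)
= 20.1156

20.1156


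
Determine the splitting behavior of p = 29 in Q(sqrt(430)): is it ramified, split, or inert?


K = Q(sqrt(430)). Since d mod 4 = 2, disc(K) = 1720.
Check p | disc: 1720 mod 29 = 9.
p does not divide disc. Compute Legendre symbol (d/p):
24^((29-1)/2) mod 29 = 1
(d/p) = 1, so p splits: (p) = P*P' with e=1, f=1, g=2.
Therefore p is split.

split


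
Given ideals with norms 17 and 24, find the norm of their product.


N(IJ) = N(I) * N(J)
= 17 * 24
= 408

408


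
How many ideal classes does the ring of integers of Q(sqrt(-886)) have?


K = Q(sqrt(-886)). d mod 4 = 2, so D = disc(K) = 4d = -3544
h(K) equals the number of primitive reduced positive-definite forms (a, b, c) = a*x^2 + b*x*y + c*y^2 with b^2 - 4ac = D,
where reduced means |b| <= a <= c, with b >= 0 whenever |b| = a or a = c, and primitive means gcd(a, b, c) = 1.
Reduced forces 3a^2 <= |D| = 3544, so 1 <= a <= 34; b must have the parity of D, and c = (b^2 - D)/(4a) must be an integer >= a.
Enumerate a = 1..34, b in [-a, a]:
  a=1: (1, 0, 886)  [1]
  a=2: (2, 0, 443)  [1]
  a=3..4: none
  a=5: (5, -4, 178), (5, 4, 178)  [2]
  a=6..9: none
  a=10: (10, -4, 89), (10, 4, 89)  [2]
  a=11: (11, -8, 82), (11, 8, 82)  [2]
  a=12..16: none
  a=17: (17, -14, 55), (17, 14, 55)  [2]
  a=18: none
  a=19: (19, -16, 50), (19, 16, 50)  [2]
  a=20..21: none
  a=22: (22, -8, 41), (22, 8, 41)  [2]
  a=23..24: none
  a=25: (25, -16, 38), (25, 16, 38)  [2]
  a=26..28: none
  a=29: (29, -20, 34), (29, 20, 34)  [2]
  a=30..34: none
Total reduced forms: 1 + 1 + 2 + 2 + 2 + 2 + 2 + 2 + 2 + 2 = 18
h = 18

18


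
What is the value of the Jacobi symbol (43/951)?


Compute (43/951) via quadratic reciprocity:
  reciprocity: (43/951) -> -(951/43)
  reduce: (5/43)
  reciprocity: (5/43) -> +(43/5)
  reduce: (3/5)
  reciprocity: (3/5) -> +(5/3)
  reduce: (2/3)
  pull out 2: (2/3) = -1  (since 3 mod 8 = 3)
  (1/3) = 1
Product of signs = 1

1


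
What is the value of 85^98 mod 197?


p = 197 is prime and the exponent is (p-1)/2 = 98, so by Euler's criterion 85^98 = (85/197) = +1 or -1 mod 197.
Compute by square-and-multiply:
  98 = 64 + 32 + 2 (binary 1100010)
  Repeated squaring mod 197: 85^1 = 85, 85^2 = 133, 85^4 = 156, 85^8 = 105, 85^16 = 190, 85^32 = 49, 85^64 = 37
  85^98 = 85^64 * 85^32 * 85^2 = 37 * 49 * 133 mod 197
    37 * 49 = 1813 = 40 mod 197
    40 * 133 = 5320 = 1 mod 197
  85^98 = 1 mod 197
Result 1: 85 is a quadratic residue mod 197.
85^98 mod 197 = 1

1


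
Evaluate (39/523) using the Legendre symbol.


p = 523 is prime, so compute (39/523) with the reciprocity algorithm (Jacobi-symbol steps: pull out 2s via (2/n), flip via reciprocity, reduce):
  reciprocity: (39/523) -> -(523/39)
  reduce: (16/39)
  pull out 2: (2/39) = +1  (since 39 mod 8 = 7)
  pull out 2: (2/39) = +1  (since 39 mod 8 = 7)
  pull out 2: (2/39) = +1  (since 39 mod 8 = 7)
  pull out 2: (2/39) = +1  (since 39 mod 8 = 7)
  (1/39) = 1
Product of signs = -1
(39/523) = -1

-1


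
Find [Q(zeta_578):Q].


The degree equals Euler's totient phi(578).
578 = 2 * 17^2
phi(578) = 272

272


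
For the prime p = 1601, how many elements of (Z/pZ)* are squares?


For prime p, the number of non-zero quadratic residues is (p-1)/2.
= (1601-1)/2
= 800

800


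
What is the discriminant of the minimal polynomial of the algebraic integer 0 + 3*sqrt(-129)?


The element 0 + 3*sqrt(-129) has minimal polynomial:
x^2 + 0*x + 1161
Discriminant = (0)^2 - 4*(1161)
= 0 - 4644
= -4644

-4644


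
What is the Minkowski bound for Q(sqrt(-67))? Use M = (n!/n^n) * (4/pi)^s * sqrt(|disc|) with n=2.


d = -67, d mod 4 = 1, so disc(K) = d = -67; |disc(K)| = 67
Imaginary quadratic field, so n = 2, s = r2 = 1, r1 = 0
M = (n!/n^n) * (4/pi)^s * sqrt(|disc(K)|) = (2!/2^2) * (4/pi)^1 * sqrt(67)
= 0.5 * 1.273240 * 8.185353
= 5.2110

5.2110


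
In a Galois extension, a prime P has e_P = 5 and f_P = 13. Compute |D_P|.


|D_P| = e * f
= 5 * 13
= 65

65


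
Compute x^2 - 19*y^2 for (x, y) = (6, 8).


x^2 - d*y^2
= 6^2 - 19*8^2
= 36 - 1216
= -1180

-1180


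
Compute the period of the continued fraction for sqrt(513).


Run the CF algorithm for sqrt(513).
a_0 = floor(sqrt(513)) = 22; set m_0=0, q_0=1.
Recurrence: m' = q*a - m,  q' = (d - m'^2)/q,  a' = floor((a_0 + m')/q').
  step 1: m=22, q=29, a=1
  step 2: m=7, q=16, a=1
  step 3: m=9, q=27, a=1
  step 4: m=18, q=7, a=5
  step 5: m=17, q=32, a=1
  step 6: m=15, q=9, a=4
  step 7: m=21, q=8, a=5
  step 8: m=19, q=19, a=2
  step 9: m=19, q=8, a=5
  step 10: m=21, q=9, a=4
  step 11: m=15, q=32, a=1
  step 12: m=17, q=7, a=5
  step 13: m=18, q=27, a=1
  step 14: m=9, q=16, a=1
  step 15: m=7, q=29, a=1
  step 16: m=22, q=1, a=44
a_16 = 2*a_0 = 44, so the period closes here.
sqrt(513) = [22; 1, 1, 1, 5, 1, 4, 5, 2, 5, 4, 1, 5, 1, 1, 1, 44]
Period length = 16

16


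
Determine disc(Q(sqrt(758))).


For K = Q(sqrt(d)) with d squarefree: disc(K) = d if d = 1 mod 4, and disc(K) = 4d if d = 2 or 3 mod 4.
Here d = 758, and d mod 4 = 2.
d = 2 mod 4, not 1 (O_K = Z[sqrt(d)]), so disc(K) = 4d = 4 * (758) = 3032

3032


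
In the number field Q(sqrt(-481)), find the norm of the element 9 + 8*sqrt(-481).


N(a + b*sqrt(d)) = a^2 - d*b^2
= (9)^2 - (-481)*(8)^2
= 81 + 30784
= 30865

30865


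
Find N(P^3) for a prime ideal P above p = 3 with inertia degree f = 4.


N(P^a) = p^(a*f)
= 3^(3*4)
= 3^12
= 531441

531441


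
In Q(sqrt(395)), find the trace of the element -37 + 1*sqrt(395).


Tr(a + b*sqrt(d)) = (a + b*sqrt(d)) + (a - b*sqrt(d)) = 2a
= 2 * (-37)
= -74

-74


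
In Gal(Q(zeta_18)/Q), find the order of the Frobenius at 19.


The Frobenius at p in Gal(Q(zeta_n)/Q) = (Z/nZ)* is the class of p, so its order is ord_18(19), the smallest k >= 1 with 19^k = 1 mod 18.
n = 18 = 2 * 3^2, phi(18) = 6; the order divides phi(n).
Divisors of 6: 1, 2, 3, 6
Repeated squaring mod 18: 19^1 = 1, 19^2 = 1, 19^4 = 1
Test divisors in increasing order:
  k=1: 19^1 = 1 mod 18  <- first divisor giving 1
Order = 1

1


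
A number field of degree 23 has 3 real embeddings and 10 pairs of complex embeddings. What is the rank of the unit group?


By Dirichlet's unit theorem:
rank = r1 + r2 - 1
= 3 + 10 - 1
= 12

12


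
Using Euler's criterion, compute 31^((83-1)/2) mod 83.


p = 83 is prime and the exponent is (p-1)/2 = 41, so by Euler's criterion 31^41 = (31/83) = +1 or -1 mod 83.
Compute by square-and-multiply:
  41 = 32 + 8 + 1 (binary 101001)
  Repeated squaring mod 83: 31^1 = 31, 31^2 = 48, 31^4 = 63, 31^8 = 68, 31^16 = 59, 31^32 = 78
  31^41 = 31^32 * 31^8 * 31^1 = 78 * 68 * 31 mod 83
    78 * 68 = 5304 = 75 mod 83
    75 * 31 = 2325 = 1 mod 83
  31^41 = 1 mod 83
Result 1: 31 is a quadratic residue mod 83.
31^41 mod 83 = 1

1


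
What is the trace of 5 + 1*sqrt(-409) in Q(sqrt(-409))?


Tr(a + b*sqrt(d)) = (a + b*sqrt(d)) + (a - b*sqrt(d)) = 2a
= 2 * (5)
= 10

10


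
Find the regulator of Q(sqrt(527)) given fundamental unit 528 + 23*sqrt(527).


epsilon = 528 + 23*sqrt(527)
= 1055.9991
R = ln(1055.9991)
= 6.9622

6.9622


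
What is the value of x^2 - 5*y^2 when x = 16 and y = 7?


x^2 - d*y^2
= 16^2 - 5*7^2
= 256 - 245
= 11

11


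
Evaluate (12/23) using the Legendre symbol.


p = 23 is prime, so compute (12/23) with the reciprocity algorithm (Jacobi-symbol steps: pull out 2s via (2/n), flip via reciprocity, reduce):
  pull out 2: (2/23) = +1  (since 23 mod 8 = 7)
  pull out 2: (2/23) = +1  (since 23 mod 8 = 7)
  reciprocity: (3/23) -> -(23/3)
  reduce: (2/3)
  pull out 2: (2/3) = -1  (since 3 mod 8 = 3)
  (1/3) = 1
Product of signs = 1
(12/23) = 1

1


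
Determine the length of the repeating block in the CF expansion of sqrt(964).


Run the CF algorithm for sqrt(964).
a_0 = floor(sqrt(964)) = 31; set m_0=0, q_0=1.
Recurrence: m' = q*a - m,  q' = (d - m'^2)/q,  a' = floor((a_0 + m')/q').
  step 1: m=31, q=3, a=20
  step 2: m=29, q=41, a=1
  step 3: m=12, q=20, a=2
  step 4: m=28, q=9, a=6
  step 5: m=26, q=32, a=1
  step 6: m=6, q=29, a=1
  step 7: m=23, q=15, a=3
  step 8: m=22, q=32, a=1
  step 9: m=10, q=27, a=1
  step 10: m=17, q=25, a=1
  step 11: m=8, q=36, a=1
  step 12: m=28, q=5, a=11
  step 13: m=27, q=47, a=1
  step 14: m=20, q=12, a=4
  step 15: m=28, q=15, a=3
  step 16: m=17, q=45, a=1
  step 17: m=28, q=4, a=14
  step 18: m=28, q=45, a=1
  step 19: m=17, q=15, a=3
  step 20: m=28, q=12, a=4
  step 21: m=20, q=47, a=1
  step 22: m=27, q=5, a=11
  step 23: m=28, q=36, a=1
  step 24: m=8, q=25, a=1
  step 25: m=17, q=27, a=1
  step 26: m=10, q=32, a=1
  step 27: m=22, q=15, a=3
  step 28: m=23, q=29, a=1
  step 29: m=6, q=32, a=1
  step 30: m=26, q=9, a=6
  step 31: m=28, q=20, a=2
  step 32: m=12, q=41, a=1
  step 33: m=29, q=3, a=20
  step 34: m=31, q=1, a=62
a_34 = 2*a_0 = 62, so the period closes here.
sqrt(964) = [31; 20, 1, 2, 6, 1, 1, 3, 1, 1, 1, 1, 11, 1, 4, 3, 1, 14, 1, 3, 4, 1, 11, 1, 1, 1, 1, 3, 1, 1, 6, 2, 1, 20, 62]
Period length = 34

34


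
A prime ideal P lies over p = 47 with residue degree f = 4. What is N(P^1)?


N(P^a) = p^(a*f)
= 47^(1*4)
= 47^4
= 4879681

4879681


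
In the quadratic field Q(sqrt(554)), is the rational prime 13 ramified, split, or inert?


K = Q(sqrt(554)). Since d mod 4 = 2, disc(K) = 2216.
Check p | disc: 2216 mod 13 = 6.
p does not divide disc. Compute Legendre symbol (d/p):
8^((13-1)/2) mod 13 = -1
(d/p) = -1, so p is inert: (p) stays prime with e=1, f=2, g=1.
Therefore p is inert.

inert


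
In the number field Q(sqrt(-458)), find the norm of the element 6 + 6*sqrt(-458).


N(a + b*sqrt(d)) = a^2 - d*b^2
= (6)^2 - (-458)*(6)^2
= 36 + 16488
= 16524

16524


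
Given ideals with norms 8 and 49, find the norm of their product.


N(IJ) = N(I) * N(J)
= 8 * 49
= 392

392


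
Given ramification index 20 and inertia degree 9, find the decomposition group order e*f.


|D_P| = e * f
= 20 * 9
= 180

180


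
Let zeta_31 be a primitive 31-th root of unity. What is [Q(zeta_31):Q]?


The degree equals Euler's totient phi(31).
31 = 31
phi(31) = 30

30


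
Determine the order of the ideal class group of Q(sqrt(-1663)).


K = Q(sqrt(-1663)). d mod 4 = 1, so D = disc(K) = d = -1663
h(K) equals the number of primitive reduced positive-definite forms (a, b, c) = a*x^2 + b*x*y + c*y^2 with b^2 - 4ac = D,
where reduced means |b| <= a <= c, with b >= 0 whenever |b| = a or a = c, and primitive means gcd(a, b, c) = 1.
Reduced forces 3a^2 <= |D| = 1663, so 1 <= a <= 23; b must have the parity of D, and c = (b^2 - D)/(4a) must be an integer >= a.
Enumerate a = 1..23, b in [-a, a]:
  a=1: (1, 1, 416)  [1]
  a=2: (2, -1, 208), (2, 1, 208)  [2]
  a=3: none
  a=4: (4, -1, 104), (4, 1, 104)  [2]
  a=5..7: none
  a=8: (8, -1, 52), (8, 1, 52)  [2]
  a=9..10: none
  a=11: (11, -3, 38), (11, 3, 38)  [2]
  a=12: none
  a=13: (13, -1, 32), (13, 1, 32)  [2]
  a=14..15: none
  a=16: (16, -1, 26), (16, 1, 26)  [2]
  a=17..18: none
  a=19: (19, -3, 22), (19, 3, 22)  [2]
  a=20..21: none
  a=22: (22, -19, 23), (22, 19, 23)  [2]
  a=23: none
Total reduced forms: 1 + 2 + 2 + 2 + 2 + 2 + 2 + 2 + 2 = 17
h = 17

17


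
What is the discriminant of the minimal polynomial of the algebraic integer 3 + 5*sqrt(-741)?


The element 3 + 5*sqrt(-741) has minimal polynomial:
x^2 - 6*x + 18534
Discriminant = (-6)^2 - 4*(18534)
= 36 - 74136
= -74100

-74100


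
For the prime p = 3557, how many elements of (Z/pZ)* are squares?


For prime p, the number of non-zero quadratic residues is (p-1)/2.
= (3557-1)/2
= 1778

1778


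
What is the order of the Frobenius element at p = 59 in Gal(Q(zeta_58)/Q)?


The Frobenius at p in Gal(Q(zeta_n)/Q) = (Z/nZ)* is the class of p, so its order is ord_58(59), the smallest k >= 1 with 59^k = 1 mod 58.
n = 58 = 2 * 29, phi(58) = 28; the order divides phi(n).
Divisors of 28: 1, 2, 4, 7, 14, 28
Repeated squaring mod 58: 59^1 = 1, 59^2 = 1, 59^4 = 1, 59^8 = 1, 59^16 = 1
Test divisors in increasing order:
  k=1: 59^1 = 1 mod 58  <- first divisor giving 1
Order = 1

1


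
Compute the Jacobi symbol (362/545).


Compute (362/545) via quadratic reciprocity:
  pull out 2: (2/545) = +1  (since 545 mod 8 = 1)
  reciprocity: (181/545) -> +(545/181)
  reduce: (2/181)
  pull out 2: (2/181) = -1  (since 181 mod 8 = 5)
  (1/181) = 1
Product of signs = -1

-1


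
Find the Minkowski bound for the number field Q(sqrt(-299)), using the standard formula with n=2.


d = -299, d mod 4 = 1, so disc(K) = d = -299; |disc(K)| = 299
Imaginary quadratic field, so n = 2, s = r2 = 1, r1 = 0
M = (n!/n^n) * (4/pi)^s * sqrt(|disc(K)|) = (2!/2^2) * (4/pi)^1 * sqrt(299)
= 0.5 * 1.273240 * 17.291616
= 11.0082

11.0082


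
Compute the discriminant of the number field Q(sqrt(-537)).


For K = Q(sqrt(d)) with d squarefree: disc(K) = d if d = 1 mod 4, and disc(K) = 4d if d = 2 or 3 mod 4.
Here d = -537, and d mod 4 = 3.
d = 3 mod 4, not 1 (O_K = Z[sqrt(d)]), so disc(K) = 4d = 4 * (-537) = -2148

-2148


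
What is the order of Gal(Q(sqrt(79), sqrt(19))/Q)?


The 2 square roots of distinct primes are multiplicatively independent over Q,
so [K:Q] = 2^2 and Gal(K/Q) is isomorphic to (Z/2Z)^2.
|Gal| = 2^2 = 4

4


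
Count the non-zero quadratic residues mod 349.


For prime p, the number of non-zero quadratic residues is (p-1)/2.
= (349-1)/2
= 174

174


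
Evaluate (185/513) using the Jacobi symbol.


Compute (185/513) via quadratic reciprocity:
  reciprocity: (185/513) -> +(513/185)
  reduce: (143/185)
  reciprocity: (143/185) -> +(185/143)
  reduce: (42/143)
  pull out 2: (2/143) = +1  (since 143 mod 8 = 7)
  reciprocity: (21/143) -> +(143/21)
  reduce: (17/21)
  reciprocity: (17/21) -> +(21/17)
  reduce: (4/17)
  pull out 2: (2/17) = +1  (since 17 mod 8 = 1)
  pull out 2: (2/17) = +1  (since 17 mod 8 = 1)
  (1/17) = 1
Product of signs = 1

1


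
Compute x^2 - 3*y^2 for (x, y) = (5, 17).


x^2 - d*y^2
= 5^2 - 3*17^2
= 25 - 867
= -842

-842


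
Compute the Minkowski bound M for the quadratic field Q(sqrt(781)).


d = 781, d mod 4 = 1, so disc(K) = d = 781; |disc(K)| = 781
Real quadratic field, so n = 2, s = r2 = 0, r1 = 2
M = (n!/n^n) * (4/pi)^s * sqrt(|disc(K)|) = (2!/2^2) * (4/pi)^0 * sqrt(781)
= 0.5 * 1.000000 * 27.946377
= 13.9732

13.9732


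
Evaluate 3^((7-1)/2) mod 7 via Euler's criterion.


p = 7 is prime and the exponent is (p-1)/2 = 3, so by Euler's criterion 3^3 = (3/7) = +1 or -1 mod 7.
Compute by square-and-multiply:
  3 = 2 + 1 (binary 11)
  Repeated squaring mod 7: 3^1 = 3, 3^2 = 2
  3^3 = 3^2 * 3^1 = 2 * 3 mod 7
    2 * 3 = 6 = 6 mod 7
  3^3 = 6 mod 7
Result 6 = p - 1 = -1 mod 7: 3 is a quadratic non-residue mod 7. As a residue in [0, p-1] the value is 6.
3^3 mod 7 = 6

6


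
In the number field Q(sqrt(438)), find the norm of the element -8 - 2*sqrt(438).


N(a + b*sqrt(d)) = a^2 - d*b^2
= (-8)^2 - (438)*(-2)^2
= 64 - 1752
= -1688

-1688


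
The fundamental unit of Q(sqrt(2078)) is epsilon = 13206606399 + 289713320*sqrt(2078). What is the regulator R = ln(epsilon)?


epsilon = 13206606399 + 289713320*sqrt(2078)
= 2.6413e+10
R = ln(2.6413e+10)
= 23.9971

23.9971


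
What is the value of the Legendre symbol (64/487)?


p = 487 is prime, so compute (64/487) with the reciprocity algorithm (Jacobi-symbol steps: pull out 2s via (2/n), flip via reciprocity, reduce):
  pull out 2: (2/487) = +1  (since 487 mod 8 = 7)
  pull out 2: (2/487) = +1  (since 487 mod 8 = 7)
  pull out 2: (2/487) = +1  (since 487 mod 8 = 7)
  pull out 2: (2/487) = +1  (since 487 mod 8 = 7)
  pull out 2: (2/487) = +1  (since 487 mod 8 = 7)
  pull out 2: (2/487) = +1  (since 487 mod 8 = 7)
  (1/487) = 1
Product of signs = 1
(64/487) = 1

1


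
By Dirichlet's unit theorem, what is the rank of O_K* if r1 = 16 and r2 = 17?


By Dirichlet's unit theorem:
rank = r1 + r2 - 1
= 16 + 17 - 1
= 32

32


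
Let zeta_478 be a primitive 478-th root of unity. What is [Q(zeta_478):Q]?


The degree equals Euler's totient phi(478).
478 = 2 * 239
phi(478) = 238

238


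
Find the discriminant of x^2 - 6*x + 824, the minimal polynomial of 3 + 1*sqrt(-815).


The element 3 + 1*sqrt(-815) has minimal polynomial:
x^2 - 6*x + 824
Discriminant = (-6)^2 - 4*(824)
= 36 - 3296
= -3260

-3260


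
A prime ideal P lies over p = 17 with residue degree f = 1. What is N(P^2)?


N(P^a) = p^(a*f)
= 17^(2*1)
= 17^2
= 289

289


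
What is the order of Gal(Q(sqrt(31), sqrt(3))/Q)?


The 2 square roots of distinct primes are multiplicatively independent over Q,
so [K:Q] = 2^2 and Gal(K/Q) is isomorphic to (Z/2Z)^2.
|Gal| = 2^2 = 4

4


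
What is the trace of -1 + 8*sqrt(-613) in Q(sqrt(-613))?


Tr(a + b*sqrt(d)) = (a + b*sqrt(d)) + (a - b*sqrt(d)) = 2a
= 2 * (-1)
= -2

-2


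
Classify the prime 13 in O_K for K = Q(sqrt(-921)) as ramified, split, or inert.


K = Q(sqrt(-921)). Since d mod 4 = 3, disc(K) = -3684.
Check p | disc: -3684 mod 13 = 8.
p does not divide disc. Compute Legendre symbol (d/p):
2^((13-1)/2) mod 13 = -1
(d/p) = -1, so p is inert: (p) stays prime with e=1, f=2, g=1.
Therefore p is inert.

inert


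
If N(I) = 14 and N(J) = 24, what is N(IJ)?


N(IJ) = N(I) * N(J)
= 14 * 24
= 336

336


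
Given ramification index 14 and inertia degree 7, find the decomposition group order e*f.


|D_P| = e * f
= 14 * 7
= 98

98


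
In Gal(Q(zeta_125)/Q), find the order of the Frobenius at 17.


The Frobenius at p in Gal(Q(zeta_n)/Q) = (Z/nZ)* is the class of p, so its order is ord_125(17), the smallest k >= 1 with 17^k = 1 mod 125.
n = 125 = 5^3, phi(125) = 100; the order divides phi(n).
Divisors of 100: 1, 2, 4, 5, 10, 20, 25, 50, 100
Repeated squaring mod 125: 17^1 = 17, 17^2 = 39, 17^4 = 21, 17^8 = 66, 17^16 = 106, 17^32 = 111, 17^64 = 71
Test divisors in increasing order:
  k=1: 17^1 = 17 mod 125
  k=2: 17^2 = 39 mod 125
  k=4: 17^4 = 21 mod 125
  k=5: 17^5 = 21 * 17 = 107 mod 125
  k=10: 17^10 = 66 * 39 = 74 mod 125
  k=20: 17^20 = 106 * 21 = 101 mod 125
  k=25: 17^25 = 106 * 66 * 17 = 57 mod 125
  k=50: 17^50 = 111 * 106 * 39 = 124 mod 125
  k=100: 17^100 = 71 * 111 * 21 = 1 mod 125  <- first divisor giving 1
Order = 100

100


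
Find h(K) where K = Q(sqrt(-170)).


K = Q(sqrt(-170)). d mod 4 = 2, so D = disc(K) = 4d = -680
h(K) equals the number of primitive reduced positive-definite forms (a, b, c) = a*x^2 + b*x*y + c*y^2 with b^2 - 4ac = D,
where reduced means |b| <= a <= c, with b >= 0 whenever |b| = a or a = c, and primitive means gcd(a, b, c) = 1.
Reduced forces 3a^2 <= |D| = 680, so 1 <= a <= 15; b must have the parity of D, and c = (b^2 - D)/(4a) must be an integer >= a.
Enumerate a = 1..15, b in [-a, a]:
  a=1: (1, 0, 170)  [1]
  a=2: (2, 0, 85)  [1]
  a=3: (3, -2, 57), (3, 2, 57)  [2]
  a=4: none
  a=5: (5, 0, 34)  [1]
  a=6: (6, -4, 29), (6, 4, 29)  [2]
  a=7..8: none
  a=9: (9, -2, 19), (9, 2, 19)  [2]
  a=10: (10, 0, 17)  [1]
  a=11..12: none
  a=13: (13, -10, 15), (13, 10, 15)  [2]
  a=14..15: none
Total reduced forms: 1 + 1 + 2 + 1 + 2 + 2 + 1 + 2 = 12
h = 12

12


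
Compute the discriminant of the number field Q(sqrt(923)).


For K = Q(sqrt(d)) with d squarefree: disc(K) = d if d = 1 mod 4, and disc(K) = 4d if d = 2 or 3 mod 4.
Here d = 923, and d mod 4 = 3.
d = 3 mod 4, not 1 (O_K = Z[sqrt(d)]), so disc(K) = 4d = 4 * (923) = 3692

3692


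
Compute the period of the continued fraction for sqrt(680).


Run the CF algorithm for sqrt(680).
a_0 = floor(sqrt(680)) = 26; set m_0=0, q_0=1.
Recurrence: m' = q*a - m,  q' = (d - m'^2)/q,  a' = floor((a_0 + m')/q').
  step 1: m=26, q=4, a=13
  step 2: m=26, q=1, a=52
a_2 = 2*a_0 = 52, so the period closes here.
sqrt(680) = [26; 13, 52]
Period length = 2

2


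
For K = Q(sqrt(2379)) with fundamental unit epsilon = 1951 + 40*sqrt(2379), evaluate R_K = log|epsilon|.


epsilon = 1951 + 40*sqrt(2379)
= 3901.9997
R = ln(3901.9997)
= 8.2692

8.2692


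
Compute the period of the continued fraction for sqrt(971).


Run the CF algorithm for sqrt(971).
a_0 = floor(sqrt(971)) = 31; set m_0=0, q_0=1.
Recurrence: m' = q*a - m,  q' = (d - m'^2)/q,  a' = floor((a_0 + m')/q').
  step 1: m=31, q=10, a=6
  step 2: m=29, q=13, a=4
  step 3: m=23, q=34, a=1
  step 4: m=11, q=25, a=1
  step 5: m=14, q=31, a=1
  step 6: m=17, q=22, a=2
  step 7: m=27, q=11, a=5
  step 8: m=28, q=17, a=3
  step 9: m=23, q=26, a=2
  step 10: m=29, q=5, a=12
  step 11: m=31, q=2, a=31
  step 12: m=31, q=5, a=12
  step 13: m=29, q=26, a=2
  step 14: m=23, q=17, a=3
  step 15: m=28, q=11, a=5
  step 16: m=27, q=22, a=2
  step 17: m=17, q=31, a=1
  step 18: m=14, q=25, a=1
  step 19: m=11, q=34, a=1
  step 20: m=23, q=13, a=4
  step 21: m=29, q=10, a=6
  step 22: m=31, q=1, a=62
a_22 = 2*a_0 = 62, so the period closes here.
sqrt(971) = [31; 6, 4, 1, 1, 1, 2, 5, 3, 2, 12, 31, 12, 2, 3, 5, 2, 1, 1, 1, 4, 6, 62]
Period length = 22

22


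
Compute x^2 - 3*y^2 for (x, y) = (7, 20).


x^2 - d*y^2
= 7^2 - 3*20^2
= 49 - 1200
= -1151

-1151


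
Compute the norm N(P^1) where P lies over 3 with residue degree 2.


N(P^a) = p^(a*f)
= 3^(1*2)
= 3^2
= 9

9


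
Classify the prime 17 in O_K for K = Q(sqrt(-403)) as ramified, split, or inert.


K = Q(sqrt(-403)). Since d mod 4 = 1, disc(K) = -403.
Check p | disc: -403 mod 17 = 5.
p does not divide disc. Compute Legendre symbol (d/p):
5^((17-1)/2) mod 17 = -1
(d/p) = -1, so p is inert: (p) stays prime with e=1, f=2, g=1.
Therefore p is inert.

inert


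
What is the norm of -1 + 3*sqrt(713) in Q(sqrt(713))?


N(a + b*sqrt(d)) = a^2 - d*b^2
= (-1)^2 - (713)*(3)^2
= 1 - 6417
= -6416

-6416


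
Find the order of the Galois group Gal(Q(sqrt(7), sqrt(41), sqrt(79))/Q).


The 3 square roots of distinct primes are multiplicatively independent over Q,
so [K:Q] = 2^3 and Gal(K/Q) is isomorphic to (Z/2Z)^3.
|Gal| = 2^3 = 8

8


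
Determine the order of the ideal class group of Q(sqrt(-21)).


K = Q(sqrt(-21)). d mod 4 = 3, so D = disc(K) = 4d = -84
h(K) equals the number of primitive reduced positive-definite forms (a, b, c) = a*x^2 + b*x*y + c*y^2 with b^2 - 4ac = D,
where reduced means |b| <= a <= c, with b >= 0 whenever |b| = a or a = c, and primitive means gcd(a, b, c) = 1.
Reduced forces 3a^2 <= |D| = 84, so 1 <= a <= 5; b must have the parity of D, and c = (b^2 - D)/(4a) must be an integer >= a.
Enumerate a = 1..5, b in [-a, a]:
  a=1: (1, 0, 21)  [1]
  a=2: (2, 2, 11)  [1]
  a=3: (3, 0, 7)  [1]
  a=4: none
  a=5: (5, 4, 5)  [1]
Total reduced forms: 1 + 1 + 1 + 1 = 4
h = 4

4


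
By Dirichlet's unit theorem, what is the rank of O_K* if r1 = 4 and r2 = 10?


By Dirichlet's unit theorem:
rank = r1 + r2 - 1
= 4 + 10 - 1
= 13

13


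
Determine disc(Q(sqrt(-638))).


For K = Q(sqrt(d)) with d squarefree: disc(K) = d if d = 1 mod 4, and disc(K) = 4d if d = 2 or 3 mod 4.
Here d = -638, and d mod 4 = 2.
d = 2 mod 4, not 1 (O_K = Z[sqrt(d)]), so disc(K) = 4d = 4 * (-638) = -2552

-2552


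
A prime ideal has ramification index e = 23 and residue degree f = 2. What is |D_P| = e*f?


|D_P| = e * f
= 23 * 2
= 46

46


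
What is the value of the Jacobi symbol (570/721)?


Compute (570/721) via quadratic reciprocity:
  pull out 2: (2/721) = +1  (since 721 mod 8 = 1)
  reciprocity: (285/721) -> +(721/285)
  reduce: (151/285)
  reciprocity: (151/285) -> +(285/151)
  reduce: (134/151)
  pull out 2: (2/151) = +1  (since 151 mod 8 = 7)
  reciprocity: (67/151) -> -(151/67)
  reduce: (17/67)
  reciprocity: (17/67) -> +(67/17)
  reduce: (16/17)
  pull out 2: (2/17) = +1  (since 17 mod 8 = 1)
  pull out 2: (2/17) = +1  (since 17 mod 8 = 1)
  pull out 2: (2/17) = +1  (since 17 mod 8 = 1)
  pull out 2: (2/17) = +1  (since 17 mod 8 = 1)
  (1/17) = 1
Product of signs = -1

-1


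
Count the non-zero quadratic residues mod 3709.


For prime p, the number of non-zero quadratic residues is (p-1)/2.
= (3709-1)/2
= 1854

1854


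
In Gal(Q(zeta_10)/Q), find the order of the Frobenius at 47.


The Frobenius at p in Gal(Q(zeta_n)/Q) = (Z/nZ)* is the class of p, so its order is ord_10(47), the smallest k >= 1 with 47^k = 1 mod 10.
n = 10 = 2 * 5, phi(10) = 4; the order divides phi(n).
Divisors of 4: 1, 2, 4
Repeated squaring mod 10: 47^1 = 7, 47^2 = 9, 47^4 = 1
Test divisors in increasing order:
  k=1: 47^1 = 7 mod 10
  k=2: 47^2 = 9 mod 10
  k=4: 47^4 = 1 mod 10  <- first divisor giving 1
Order = 4

4


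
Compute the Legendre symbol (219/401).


p = 401 is prime, so compute (219/401) with the reciprocity algorithm (Jacobi-symbol steps: pull out 2s via (2/n), flip via reciprocity, reduce):
  reciprocity: (219/401) -> +(401/219)
  reduce: (182/219)
  pull out 2: (2/219) = -1  (since 219 mod 8 = 3)
  reciprocity: (91/219) -> -(219/91)
  reduce: (37/91)
  reciprocity: (37/91) -> +(91/37)
  reduce: (17/37)
  reciprocity: (17/37) -> +(37/17)
  reduce: (3/17)
  reciprocity: (3/17) -> +(17/3)
  reduce: (2/3)
  pull out 2: (2/3) = -1  (since 3 mod 8 = 3)
  (1/3) = 1
Product of signs = -1
(219/401) = -1

-1


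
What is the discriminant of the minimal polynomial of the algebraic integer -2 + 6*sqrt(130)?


The element -2 + 6*sqrt(130) has minimal polynomial:
x^2 + 4*x - 4676
Discriminant = (4)^2 - 4*(-4676)
= 16 + 18704
= 18720

18720


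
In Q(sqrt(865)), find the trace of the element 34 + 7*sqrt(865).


Tr(a + b*sqrt(d)) = (a + b*sqrt(d)) + (a - b*sqrt(d)) = 2a
= 2 * (34)
= 68

68


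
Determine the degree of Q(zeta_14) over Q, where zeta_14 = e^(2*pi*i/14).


The degree equals Euler's totient phi(14).
14 = 2 * 7
phi(14) = 6

6


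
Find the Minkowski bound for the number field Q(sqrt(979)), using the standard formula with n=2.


d = 979, d mod 4 = 3, so disc(K) = 4d = 3916; |disc(K)| = 3916
Real quadratic field, so n = 2, s = r2 = 0, r1 = 2
M = (n!/n^n) * (4/pi)^s * sqrt(|disc(K)|) = (2!/2^2) * (4/pi)^0 * sqrt(3916)
= 0.5 * 1.000000 * 62.577951
= 31.2890

31.2890


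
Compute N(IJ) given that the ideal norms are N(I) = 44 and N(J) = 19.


N(IJ) = N(I) * N(J)
= 44 * 19
= 836

836


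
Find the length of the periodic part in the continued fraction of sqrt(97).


Run the CF algorithm for sqrt(97).
a_0 = floor(sqrt(97)) = 9; set m_0=0, q_0=1.
Recurrence: m' = q*a - m,  q' = (d - m'^2)/q,  a' = floor((a_0 + m')/q').
  step 1: m=9, q=16, a=1
  step 2: m=7, q=3, a=5
  step 3: m=8, q=11, a=1
  step 4: m=3, q=8, a=1
  step 5: m=5, q=9, a=1
  step 6: m=4, q=9, a=1
  step 7: m=5, q=8, a=1
  step 8: m=3, q=11, a=1
  step 9: m=8, q=3, a=5
  step 10: m=7, q=16, a=1
  step 11: m=9, q=1, a=18
a_11 = 2*a_0 = 18, so the period closes here.
sqrt(97) = [9; 1, 5, 1, 1, 1, 1, 1, 1, 5, 1, 18]
Period length = 11

11


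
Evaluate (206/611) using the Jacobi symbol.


Compute (206/611) via quadratic reciprocity:
  pull out 2: (2/611) = -1  (since 611 mod 8 = 3)
  reciprocity: (103/611) -> -(611/103)
  reduce: (96/103)
  pull out 2: (2/103) = +1  (since 103 mod 8 = 7)
  pull out 2: (2/103) = +1  (since 103 mod 8 = 7)
  pull out 2: (2/103) = +1  (since 103 mod 8 = 7)
  pull out 2: (2/103) = +1  (since 103 mod 8 = 7)
  pull out 2: (2/103) = +1  (since 103 mod 8 = 7)
  reciprocity: (3/103) -> -(103/3)
  reduce: (1/3)
  (1/3) = 1
Product of signs = -1

-1


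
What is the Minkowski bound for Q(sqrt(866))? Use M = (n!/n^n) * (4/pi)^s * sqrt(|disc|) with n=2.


d = 866, d mod 4 = 2, so disc(K) = 4d = 3464; |disc(K)| = 3464
Real quadratic field, so n = 2, s = r2 = 0, r1 = 2
M = (n!/n^n) * (4/pi)^s * sqrt(|disc(K)|) = (2!/2^2) * (4/pi)^0 * sqrt(3464)
= 0.5 * 1.000000 * 58.855756
= 29.4279

29.4279


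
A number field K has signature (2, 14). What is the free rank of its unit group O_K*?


By Dirichlet's unit theorem:
rank = r1 + r2 - 1
= 2 + 14 - 1
= 15

15


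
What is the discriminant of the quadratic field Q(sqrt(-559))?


For K = Q(sqrt(d)) with d squarefree: disc(K) = d if d = 1 mod 4, and disc(K) = 4d if d = 2 or 3 mod 4.
Here d = -559, and d mod 4 = 1.
d = 1 mod 4 (O_K = Z[(1+sqrt(d))/2]), so disc(K) = d = -559

-559


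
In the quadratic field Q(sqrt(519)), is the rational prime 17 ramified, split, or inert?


K = Q(sqrt(519)). Since d mod 4 = 3, disc(K) = 2076.
Check p | disc: 2076 mod 17 = 2.
p does not divide disc. Compute Legendre symbol (d/p):
9^((17-1)/2) mod 17 = 1
(d/p) = 1, so p splits: (p) = P*P' with e=1, f=1, g=2.
Therefore p is split.

split


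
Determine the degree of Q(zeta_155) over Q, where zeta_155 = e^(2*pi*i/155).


The degree equals Euler's totient phi(155).
155 = 5 * 31
phi(155) = 120

120


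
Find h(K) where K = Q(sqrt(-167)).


K = Q(sqrt(-167)). d mod 4 = 1, so D = disc(K) = d = -167
h(K) equals the number of primitive reduced positive-definite forms (a, b, c) = a*x^2 + b*x*y + c*y^2 with b^2 - 4ac = D,
where reduced means |b| <= a <= c, with b >= 0 whenever |b| = a or a = c, and primitive means gcd(a, b, c) = 1.
Reduced forces 3a^2 <= |D| = 167, so 1 <= a <= 7; b must have the parity of D, and c = (b^2 - D)/(4a) must be an integer >= a.
Enumerate a = 1..7, b in [-a, a]:
  a=1: (1, 1, 42)  [1]
  a=2: (2, -1, 21), (2, 1, 21)  [2]
  a=3: (3, -1, 14), (3, 1, 14)  [2]
  a=4: (4, -3, 11), (4, 3, 11)  [2]
  a=5: none
  a=6: (6, -5, 8), (6, -1, 7), (6, 1, 7), (6, 5, 8)  [4]
  a=7: none
Total reduced forms: 1 + 2 + 2 + 2 + 4 = 11
h = 11

11


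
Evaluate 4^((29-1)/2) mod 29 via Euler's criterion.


p = 29 is prime and the exponent is (p-1)/2 = 14, so by Euler's criterion 4^14 = (4/29) = +1 or -1 mod 29.
Compute by square-and-multiply:
  14 = 8 + 4 + 2 (binary 1110)
  Repeated squaring mod 29: 4^1 = 4, 4^2 = 16, 4^4 = 24, 4^8 = 25
  4^14 = 4^8 * 4^4 * 4^2 = 25 * 24 * 16 mod 29
    25 * 24 = 600 = 20 mod 29
    20 * 16 = 320 = 1 mod 29
  4^14 = 1 mod 29
Result 1: 4 is a quadratic residue mod 29.
4^14 mod 29 = 1

1


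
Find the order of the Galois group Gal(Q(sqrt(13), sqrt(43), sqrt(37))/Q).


The 3 square roots of distinct primes are multiplicatively independent over Q,
so [K:Q] = 2^3 and Gal(K/Q) is isomorphic to (Z/2Z)^3.
|Gal| = 2^3 = 8

8


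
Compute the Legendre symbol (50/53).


p = 53 is prime, so compute (50/53) with the reciprocity algorithm (Jacobi-symbol steps: pull out 2s via (2/n), flip via reciprocity, reduce):
  pull out 2: (2/53) = -1  (since 53 mod 8 = 5)
  reciprocity: (25/53) -> +(53/25)
  reduce: (3/25)
  reciprocity: (3/25) -> +(25/3)
  reduce: (1/3)
  (1/3) = 1
Product of signs = -1
(50/53) = -1

-1


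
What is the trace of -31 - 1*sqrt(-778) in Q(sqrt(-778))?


Tr(a + b*sqrt(d)) = (a + b*sqrt(d)) + (a - b*sqrt(d)) = 2a
= 2 * (-31)
= -62

-62


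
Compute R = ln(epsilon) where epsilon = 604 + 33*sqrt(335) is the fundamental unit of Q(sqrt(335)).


epsilon = 604 + 33*sqrt(335)
= 1207.9992
R = ln(1207.9992)
= 7.0967

7.0967


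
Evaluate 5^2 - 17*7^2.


x^2 - d*y^2
= 5^2 - 17*7^2
= 25 - 833
= -808

-808


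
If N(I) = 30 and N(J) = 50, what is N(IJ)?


N(IJ) = N(I) * N(J)
= 30 * 50
= 1500

1500


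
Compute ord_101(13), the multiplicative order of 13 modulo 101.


We want ord_101(13), the smallest k >= 1 with 13^k = 1 mod 101.
n = 101 = 101, phi(101) = 100; the order divides phi(n).
Divisors of 100: 1, 2, 4, 5, 10, 20, 25, 50, 100
Repeated squaring mod 101: 13^1 = 13, 13^2 = 68, 13^4 = 79, 13^8 = 80, 13^16 = 37, 13^32 = 56, 13^64 = 5
Test divisors in increasing order:
  k=1: 13^1 = 13 mod 101
  k=2: 13^2 = 68 mod 101
  k=4: 13^4 = 79 mod 101
  k=5: 13^5 = 79 * 13 = 17 mod 101
  k=10: 13^10 = 80 * 68 = 87 mod 101
  k=20: 13^20 = 37 * 79 = 95 mod 101
  k=25: 13^25 = 37 * 80 * 13 = 100 mod 101
  k=50: 13^50 = 56 * 37 * 68 = 1 mod 101  <- first divisor giving 1
Order = 50

50


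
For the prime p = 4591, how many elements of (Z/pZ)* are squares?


For prime p, the number of non-zero quadratic residues is (p-1)/2.
= (4591-1)/2
= 2295

2295


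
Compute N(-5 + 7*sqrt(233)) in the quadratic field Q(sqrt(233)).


N(a + b*sqrt(d)) = a^2 - d*b^2
= (-5)^2 - (233)*(7)^2
= 25 - 11417
= -11392

-11392


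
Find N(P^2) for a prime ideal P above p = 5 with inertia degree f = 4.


N(P^a) = p^(a*f)
= 5^(2*4)
= 5^8
= 390625

390625


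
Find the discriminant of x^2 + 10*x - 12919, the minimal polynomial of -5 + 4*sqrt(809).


The element -5 + 4*sqrt(809) has minimal polynomial:
x^2 + 10*x - 12919
Discriminant = (10)^2 - 4*(-12919)
= 100 + 51676
= 51776

51776


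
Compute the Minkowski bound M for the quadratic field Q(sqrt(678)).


d = 678, d mod 4 = 2, so disc(K) = 4d = 2712; |disc(K)| = 2712
Real quadratic field, so n = 2, s = r2 = 0, r1 = 2
M = (n!/n^n) * (4/pi)^s * sqrt(|disc(K)|) = (2!/2^2) * (4/pi)^0 * sqrt(2712)
= 0.5 * 1.000000 * 52.076866
= 26.0384

26.0384


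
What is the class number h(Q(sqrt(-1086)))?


K = Q(sqrt(-1086)). d mod 4 = 2, so D = disc(K) = 4d = -4344
h(K) equals the number of primitive reduced positive-definite forms (a, b, c) = a*x^2 + b*x*y + c*y^2 with b^2 - 4ac = D,
where reduced means |b| <= a <= c, with b >= 0 whenever |b| = a or a = c, and primitive means gcd(a, b, c) = 1.
Reduced forces 3a^2 <= |D| = 4344, so 1 <= a <= 38; b must have the parity of D, and c = (b^2 - D)/(4a) must be an integer >= a.
Enumerate a = 1..38, b in [-a, a]:
  a=1: (1, 0, 1086)  [1]
  a=2: (2, 0, 543)  [1]
  a=3: (3, 0, 362)  [1]
  a=4: none
  a=5: (5, -4, 218), (5, 4, 218)  [2]
  a=6: (6, 0, 181)  [1]
  a=7..9: none
  a=10: (10, -4, 109), (10, 4, 109)  [2]
  a=11: (11, -10, 101), (11, 10, 101)  [2]
  a=12..14: none
  a=15: (15, -6, 73), (15, 6, 73)  [2]
  a=16: none
  a=17: (17, -12, 66), (17, 12, 66)  [2]
  a=18: none
  a=19: (19, -8, 58), (19, 8, 58)  [2]
  a=20..21: none
  a=22: (22, -12, 51), (22, 12, 51)  [2]
  a=23: (23, -16, 50), (23, 16, 50)  [2]
  a=24: none
  a=25: (25, -16, 46), (25, 16, 46)  [2]
  a=26..28: none
  a=29: (29, -8, 38), (29, 8, 38)  [2]
  a=30: (30, -24, 41), (30, 24, 41)  [2]
  a=31..32: none
  a=33: (33, -12, 34), (33, 12, 34)  [2]
  a=34..38: none
Total reduced forms: 1 + 1 + 1 + 2 + 1 + 2 + 2 + 2 + 2 + 2 + 2 + 2 + 2 + 2 + 2 + 2 = 28
h = 28

28
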